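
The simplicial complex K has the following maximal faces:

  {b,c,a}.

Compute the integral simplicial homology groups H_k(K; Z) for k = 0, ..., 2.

H_0 = Z,  H_1 = 0,  H_2 = 0.

We work with the vertex ordering a < b < c. The simplices of K, each written with vertices in increasing order, are:

  0-simplices (3): a, b, c
  1-simplices (3): ab, ac, bc
  2-simplices (1): abc

giving chain groups C_0 ≅ Z^3, C_1 ≅ Z^3, C_2 ≅ Z^1.

∂_1: C_1 → C_0 sends each edge [p,q] (with p < q) to q − p.
This gives a 3×3 integer matrix of rank 2; reducing to Smith normal form yields diagonal entries (1,1).

Boundary ∂_2: C_2 → C_1 sends each 2-simplex [p,q,r] to [q,r] − [p,r] + [p,q]. For instance
  ∂abc = bc − ac + ab.
As a 3×1 matrix over Z this has rank 1, with invariant factors (1).

Reading off H_k = ker ∂_k / im ∂_{k+1}:

  H_0: rank C_0 − rank ∂_1 = 3 − 2 = 1, and the invariant factors of ∂_1 are all 1, so H_0 ≅ Z.
  H_1: rank ker ∂_1 − rank ∂_2 = (3 − 2) − 1 = 0, and the invariant factors of ∂_2 are all 1, so H_1 ≅ 0.
  H_2: rank ker ∂_2 − rank ∂_3 = (1 − 1) − 0 = 0, and there is no ∂_3, so H_2 ≅ 0.

(K is a triangulation of the 2-simplex.)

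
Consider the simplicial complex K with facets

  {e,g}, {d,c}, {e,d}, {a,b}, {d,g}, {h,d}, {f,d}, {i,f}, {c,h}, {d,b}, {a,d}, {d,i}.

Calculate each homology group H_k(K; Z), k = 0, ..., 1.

Fix the vertex order a < b < c < d < e < f < g < h < i and write every simplex with vertices in increasing order. Then dim K = 1 and the simplices of K are:

  0-simplices (9): a, b, c, d, e, f, g, h, i
  1-simplices (12): ab, ad, bd, cd, ch, de, df, dg, dh, di, eg, fi

Hence C_0 ≅ Z^9, C_1 ≅ Z^12.

∂_1: C_1 → C_0 sends each edge [p,q] (with p < q) to q − p.
The resulting 9×12 matrix has rank 8, and its Smith normal form has invariant factors (1,1,1,1,1,1,1,1).

Computing H_k = (kernel of ∂_k) / (image of ∂_{k+1}):

  H_0: rank C_0 − rank ∂_1 = 9 − 8 = 1, and the invariant factors of ∂_1 are all 1, so H_0 = Z.
  H_1: rank ker ∂_1 − rank ∂_2 = (12 − 8) − 0 = 4, and there is no ∂_2, so H_1 = Z^4.

As a check, the Euler characteristic is 9 − 12 = -3, which agrees with 1 − 4 = -3.
(K is a triangulation of a wedge of 4 circles.)

H_0 ≅ Z,  H_1 ≅ Z^4.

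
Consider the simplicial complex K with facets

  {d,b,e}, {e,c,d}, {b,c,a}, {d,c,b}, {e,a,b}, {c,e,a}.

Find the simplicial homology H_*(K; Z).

We work with the vertex ordering a < b < c < d < e. The simplices of K, each written with vertices in increasing order, are:

  0-simplices (5): a, b, c, d, e
  1-simplices (9): ab, ac, ae, bc, bd, be, cd, ce, de
  2-simplices (6): abc, abe, ace, bcd, bde, cde

Hence C_0 ≅ Z^5, C_1 ≅ Z^9, C_2 ≅ Z^6.

Boundary ∂_1: C_1 → C_0 sends each edge [p,q] (with p < q) to q − p. For instance
  ∂bd = d − b.
As a 5×9 matrix over Z this has rank 4, with invariant factors (1,1,1,1).

The boundary map ∂_2: C_2 → C_1 acts by ∂[p,q,r] = [q,r] − [p,r] + [p,q]. For instance
  ∂ace = ce − ae + ac,
  ∂bcd = cd − bd + bc.
This gives a 9×6 integer matrix of rank 5; reducing to Smith normal form yields diagonal entries (1,1,1,1,1).

From H_k ≅ ker(∂_k) / im(∂_{k+1}) we obtain:

  H_0: rank C_0 − rank ∂_1 = 5 − 4 = 1, and the invariant factors of ∂_1 are all 1, so H_0 = Z.
  H_1: rank ker ∂_1 − rank ∂_2 = (9 − 4) − 5 = 0, and the invariant factors of ∂_2 are all 1, so H_1 = 0.
  H_2: rank ker ∂_2 − rank ∂_3 = (6 − 5) − 0 = 1, and there is no ∂_3, so H_2 = Z.

(K is a triangulation of the 2-sphere S^2.)

H_0 = Z,  H_1 = 0,  H_2 = Z.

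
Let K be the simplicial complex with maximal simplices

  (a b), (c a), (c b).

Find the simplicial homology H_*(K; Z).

Take the total order a < b < c on the vertex set. Then K (dimension 1) consists of the simplices:

  0-simplices (3): a, b, c
  1-simplices (3): ab, ac, bc

giving chain groups C_0 ≅ Z^3, C_1 ≅ Z^3.

The boundary map ∂_1: C_1 → C_0 maps an edge to its endpoints' difference, ∂[p,q] = q − p.
This gives a 3×3 integer matrix of rank 2; reducing to Smith normal form yields diagonal entries (1,1).

Reading off H_k = ker ∂_k / im ∂_{k+1}:

  H_0: rank C_0 − rank ∂_1 = 3 − 2 = 1, and the invariant factors of ∂_1 are all 1, so H_0 ≅ Z.
  H_1: rank ker ∂_1 − rank ∂_2 = (3 − 2) − 0 = 1, and there is no ∂_2, so H_1 ≅ Z.

H_0 ≅ Z,  H_1 ≅ Z.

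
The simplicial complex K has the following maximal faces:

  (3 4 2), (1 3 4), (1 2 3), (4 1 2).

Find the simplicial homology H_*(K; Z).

H_0 ≅ Z,  H_1 = 0,  H_2 ≅ Z.

Order the vertices as 1 < 2 < 3 < 4. Listing each simplex with vertices in this order, K has dimension 2 with simplices:

  0-simplices (4): [1], [2], [3], [4]
  1-simplices (6): [1,2], [1,3], [1,4], [2,3], [2,4], [3,4]
  2-simplices (4): [1,2,3], [1,2,4], [1,3,4], [2,3,4]

so the chain groups are C_0 ≅ Z^4, C_1 ≅ Z^6, C_2 ≅ Z^4.

The boundary map ∂_1: C_1 → C_0 sends each edge [p,q] (with p < q) to q − p. For instance
  ∂[1,4] = [4] − [1].
As a 4×6 matrix over Z this has rank 3, with invariant factors (1,1,1).

The boundary map ∂_2: C_2 → C_1 acts by ∂[p,q,r] = [q,r] − [p,r] + [p,q]. For instance
  ∂[2,3,4] = [3,4] − [2,4] + [2,3],
  ∂[1,2,4] = [2,4] − [1,4] + [1,2].
This gives a 6×4 integer matrix of rank 3; reducing to Smith normal form yields diagonal entries (1,1,1).

Now H_k = ker ∂_k / im ∂_{k+1}, so:

  H_0: rank C_0 − rank ∂_1 = 4 − 3 = 1, and the invariant factors of ∂_1 are all 1, so H_0 = Z.
  H_1: rank ker ∂_1 − rank ∂_2 = (6 − 3) − 3 = 0, and the invariant factors of ∂_2 are all 1, so H_1 = 0.
  H_2: rank ker ∂_2 − rank ∂_3 = (4 − 3) − 0 = 1, and there is no ∂_3, so H_2 = Z.

(K is a triangulation of the 2-sphere S^2.)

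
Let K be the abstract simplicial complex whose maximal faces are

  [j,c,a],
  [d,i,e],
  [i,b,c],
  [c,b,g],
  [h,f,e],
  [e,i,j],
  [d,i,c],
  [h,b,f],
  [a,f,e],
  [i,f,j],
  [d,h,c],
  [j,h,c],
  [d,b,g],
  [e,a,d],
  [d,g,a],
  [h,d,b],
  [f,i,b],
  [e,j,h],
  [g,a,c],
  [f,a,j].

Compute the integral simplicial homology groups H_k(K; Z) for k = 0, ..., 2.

We work with the vertex ordering a < b < c < d < e < f < g < h < i < j. The simplices of K, each written with vertices in increasing order, are:

  0-simplices (10): a, b, c, d, e, f, g, h, i, j
  1-simplices (30): ac, ad, ae, af, ag, aj, bc, bd, bf, bg, bh, bi, cd, cg, ch, ci, cj, de, dg, dh, di, ef, eh, ei, ej, fh, fi, fj, hj, ij
  2-simplices (20): acg, acj, ade, adg, aef, afj, bcg, bci, bdg, bdh, bfh, bfi, cdh, cdi, chj, dei, efh, ehj, eij, fij

giving chain groups C_0 ≅ Z^10, C_1 ≅ Z^30, C_2 ≅ Z^20.

The boundary map ∂_1: C_1 → C_0 is given by ∂[p,q] = [q] − [p]. For instance
  ∂di = i − d.
This gives a 10×30 integer matrix of rank 9; reducing to Smith normal form yields diagonal entries (1,1,1,1,1,1,1,1,1).

The boundary map ∂_2: C_2 → C_1 maps a triangle to the signed sum of its edges. For instance
  ∂ehj = hj − ej + eh,
  ∂ade = de − ae + ad.
This gives a 30×20 integer matrix of rank 20; reducing to Smith normal form yields diagonal entries (1,1,1,1,1,1,1,1,1,1,1,1,1,1,1,1,1,1,1,2).

Computing H_k = (kernel of ∂_k) / (image of ∂_{k+1}):

  H_0: rank C_0 − rank ∂_1 = 10 − 9 = 1, and the invariant factors of ∂_1 are all 1, so H_0 ≅ Z.
  H_1: rank ker ∂_1 − rank ∂_2 = (30 − 9) − 20 = 1, and ∂_2 has invariant factor 2 > 1, so H_1 ≅ Z × Z/2.
  H_2: rank ker ∂_2 − rank ∂_3 = (20 − 20) − 0 = 0, and there is no ∂_3, so H_2 ≅ 0.

H_0 ≅ Z,  H_1 ≅ Z × Z/2,  H_2 = 0.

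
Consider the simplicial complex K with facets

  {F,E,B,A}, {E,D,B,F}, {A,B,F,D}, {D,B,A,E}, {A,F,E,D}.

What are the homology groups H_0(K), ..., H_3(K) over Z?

H_0 = Z,  H_1 = 0,  H_2 = 0,  H_3 = Z.

Fix the vertex order A < B < D < E < F and write every simplex with vertices in increasing order. Then dim K = 3 and the simplices of K are:

  0-simplices (5): A, B, D, E, F
  1-simplices (10): AB, AD, AE, AF, BD, BE, BF, DE, DF, EF
  2-simplices (10): ABD, ABE, ABF, ADE, ADF, AEF, BDE, BDF, BEF, DEF
  3-simplices (5): ABDE, ABDF, ABEF, ADEF, BDEF

Hence C_0 ≅ Z^5, C_1 ≅ Z^10, C_2 ≅ Z^10, C_3 ≅ Z^5.

The boundary map ∂_1: C_1 → C_0 sends each edge [p,q] (with p < q) to q − p.
The resulting 5×10 matrix has rank 4, and its Smith normal form has invariant factors (1,1,1,1).

Boundary ∂_2: C_2 → C_1 sends each 2-simplex [p,q,r] to [q,r] − [p,r] + [p,q]. For instance
  ∂ABF = BF − AF + AB,
  ∂BDF = DF − BF + BD.
The resulting 10×10 matrix has rank 6, and its Smith normal form has invariant factors (1,1,1,1,1,1).

Boundary ∂_3: C_3 → C_2 sends each 3-simplex σ to the alternating sum Σ_i (−1)^i (σ with its i-th vertex removed). For instance
  ∂ABDE = BDE − ADE + ABE − ABD,
  ∂ADEF = DEF − AEF + ADF − ADE.
As a 10×5 matrix over Z this has rank 4, with invariant factors (1,1,1,1).

From H_k ≅ ker(∂_k) / im(∂_{k+1}) we obtain:

  H_0: rank C_0 − rank ∂_1 = 5 − 4 = 1, and the invariant factors of ∂_1 are all 1, so H_0 ≅ Z.
  H_1: rank ker ∂_1 − rank ∂_2 = (10 − 4) − 6 = 0, and the invariant factors of ∂_2 are all 1, so H_1 ≅ 0.
  H_2: rank ker ∂_2 − rank ∂_3 = (10 − 6) − 4 = 0, and the invariant factors of ∂_3 are all 1, so H_2 ≅ 0.
  H_3: rank ker ∂_3 − rank ∂_4 = (5 − 4) − 0 = 1, and there is no ∂_4, so H_3 ≅ Z.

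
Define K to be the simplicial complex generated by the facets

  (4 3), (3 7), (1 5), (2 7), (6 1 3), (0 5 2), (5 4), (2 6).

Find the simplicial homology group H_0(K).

H_0 ≅ Z.

Fix the vertex order 0 < 1 < 2 < 3 < 4 < 5 < 6 < 7 and write every simplex with vertices in increasing order. Then dim K = 2 and the simplices of K are:

  0-simplices (8): [0], [1], [2], [3], [4], [5], [6], [7]
  1-simplices (12): [0,2], [0,5], [1,3], [1,5], [1,6], [2,5], [2,6], [2,7], [3,4], [3,6], [3,7], [4,5]
  2-simplices (2): [0,2,5], [1,3,6]

Hence C_0 ≅ Z^8, C_1 ≅ Z^12, C_2 ≅ Z^2.

The boundary map ∂_1: C_1 → C_0 sends each edge [p,q] (with p < q) to q − p. For instance
  ∂[0,5] = [5] − [0].
The resulting 8×12 matrix has rank 7, and its Smith normal form has invariant factors (1,1,1,1,1,1,1).

Boundary ∂_2: C_2 → C_1 acts by ∂[p,q,r] = [q,r] − [p,r] + [p,q]. For instance
  ∂[1,3,6] = [3,6] − [1,6] + [1,3],
  ∂[0,2,5] = [2,5] − [0,5] + [0,2].
The resulting 12×2 matrix has rank 2, and its Smith normal form has invariant factors (1,1).

From H_k ≅ ker(∂_k) / im(∂_{k+1}) we obtain:

  H_0: rank C_0 − rank ∂_1 = 8 − 7 = 1, and the invariant factors of ∂_1 are all 1, so H_0 = Z.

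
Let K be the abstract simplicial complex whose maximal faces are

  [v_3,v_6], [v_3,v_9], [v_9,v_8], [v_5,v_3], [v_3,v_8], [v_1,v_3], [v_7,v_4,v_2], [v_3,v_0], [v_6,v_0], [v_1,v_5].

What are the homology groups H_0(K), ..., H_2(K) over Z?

K has 10 vertices, 12 edges, 1 triangle.
rank ∂_0 = 0, rank ∂_1 = 8 ⇒ b_0 = 10 − 0 − 8 = 2; all invariant factors of ∂_1 are 1 so no torsion. So H_0 = Z^2.
rank ∂_1 = 8, rank ∂_2 = 1 ⇒ b_1 = 12 − 8 − 1 = 3; all invariant factors of ∂_2 are 1 so no torsion. So H_1 = Z^3.
rank ∂_2 = 1, rank ∂_3 = 0 ⇒ b_2 = 1 − 1 − 0 = 0. So H_2 = 0.

H_0 ≅ Z^2,  H_1 ≅ Z^3,  H_2 = 0.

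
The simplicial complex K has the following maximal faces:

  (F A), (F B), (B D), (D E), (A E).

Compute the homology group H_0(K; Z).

H_0 = Z.

Fix the vertex order A < B < D < E < F and write every simplex with vertices in increasing order. Then dim K = 1 and the simplices of K are:

  0-simplices (5): A, B, D, E, F
  1-simplices (5): AE, AF, BD, BF, DE

Hence C_0 ≅ Z^5, C_1 ≅ Z^5.

Boundary ∂_1: C_1 → C_0 maps an edge to its endpoints' difference, ∂[p,q] = q − p. For instance
  ∂AF = F − A.
As a 5×5 matrix over Z this has rank 4, with invariant factors (1,1,1,1).

From H_k ≅ ker(∂_k) / im(∂_{k+1}) we obtain:

  H_0: rank C_0 − rank ∂_1 = 5 − 4 = 1, and the invariant factors of ∂_1 are all 1, so H_0 ≅ Z.

(K is a triangulation of the circle S^1.)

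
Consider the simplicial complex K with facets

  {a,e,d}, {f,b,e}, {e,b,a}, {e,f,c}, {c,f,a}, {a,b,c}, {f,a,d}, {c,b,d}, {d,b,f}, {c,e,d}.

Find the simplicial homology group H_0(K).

Order the vertices as a < b < c < d < e < f. Listing each simplex with vertices in this order, K has dimension 2 with simplices:

  0-simplices (6): a, b, c, d, e, f
  1-simplices (15): ab, ac, ad, ae, af, bc, bd, be, bf, cd, ce, cf, de, df, ef
  2-simplices (10): abc, abe, acf, ade, adf, bcd, bdf, bef, cde, cef

Hence C_0 ≅ Z^6, C_1 ≅ Z^15, C_2 ≅ Z^10.

∂_1: C_1 → C_0 maps an edge to its endpoints' difference, ∂[p,q] = q − p.
This gives a 6×15 integer matrix of rank 5; reducing to Smith normal form yields diagonal entries (1,1,1,1,1).

The boundary map ∂_2: C_2 → C_1 maps a triangle to the signed sum of its edges. For instance
  ∂bcd = cd − bd + bc,
  ∂bdf = df − bf + bd.
The 15×10 boundary matrix has rank 10 and Smith normal form diag(1,1,1,1,1,1,1,1,1,2).

Reading off H_k = ker ∂_k / im ∂_{k+1}:

  H_0: rank C_0 − rank ∂_1 = 6 − 5 = 1, and the invariant factors of ∂_1 are all 1, so H_0 ≅ Z.

H_0 = Z.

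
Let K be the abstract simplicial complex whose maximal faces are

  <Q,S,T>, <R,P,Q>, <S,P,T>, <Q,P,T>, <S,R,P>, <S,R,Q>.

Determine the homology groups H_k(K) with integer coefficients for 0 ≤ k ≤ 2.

H_0 ≅ Z,  H_1 = 0,  H_2 ≅ Z.

Take the total order P < Q < R < S < T on the vertex set. Then K (dimension 2) consists of the simplices:

  0-simplices (5): P, Q, R, S, T
  1-simplices (9): PQ, PR, PS, PT, QR, QS, QT, RS, ST
  2-simplices (6): PQR, PQT, PRS, PST, QRS, QST

giving chain groups C_0 ≅ Z^5, C_1 ≅ Z^9, C_2 ≅ Z^6.

∂_1: C_1 → C_0 sends each edge [p,q] (with p < q) to q − p. For instance
  ∂QT = T − Q.
The 5×9 boundary matrix has rank 4 and Smith normal form diag(1,1,1,1).

The boundary map ∂_2: C_2 → C_1 acts by ∂[p,q,r] = [q,r] − [p,r] + [p,q]. For instance
  ∂QRS = RS − QS + QR,
  ∂PQR = QR − PR + PQ.
The resulting 9×6 matrix has rank 5, and its Smith normal form has invariant factors (1,1,1,1,1).

Now H_k = ker ∂_k / im ∂_{k+1}, so:

  H_0: rank C_0 − rank ∂_1 = 5 − 4 = 1, and the invariant factors of ∂_1 are all 1, so H_0 = Z.
  H_1: rank ker ∂_1 − rank ∂_2 = (9 − 4) − 5 = 0, and the invariant factors of ∂_2 are all 1, so H_1 = 0.
  H_2: rank ker ∂_2 − rank ∂_3 = (6 − 5) − 0 = 1, and there is no ∂_3, so H_2 = Z.

As a check, the Euler characteristic is 5 − 9 + 6 = 2, which agrees with 1 − 0 + 1 = 2.
(K is a triangulation of the 2-sphere S^2.)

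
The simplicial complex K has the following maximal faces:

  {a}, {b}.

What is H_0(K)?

H_0 = Z^2.

Fix the vertex order a < b and write every simplex with vertices in increasing order. Then dim K = 0 and the simplices of K are:

  0-simplices (2): a, b

giving chain groups C_0 ≅ Z^2.

Computing H_k = (kernel of ∂_k) / (image of ∂_{k+1}):

  H_0: rank C_0 − rank ∂_1 = 2 − 0 = 2, and there is no ∂_1, so H_0 ≅ Z^2.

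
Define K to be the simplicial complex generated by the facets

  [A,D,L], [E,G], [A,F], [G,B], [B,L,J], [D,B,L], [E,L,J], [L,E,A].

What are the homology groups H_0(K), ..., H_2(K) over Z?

Order the vertices as A < B < D < E < F < G < J < L. Listing each simplex with vertices in this order, K has dimension 2 with simplices:

  0-simplices (8): A, B, D, E, F, G, J, L
  1-simplices (13): AD, AE, AF, AL, BD, BG, BJ, BL, DL, EG, EJ, EL, JL
  2-simplices (5): ADL, AEL, BDL, BJL, EJL

Hence C_0 ≅ Z^8, C_1 ≅ Z^13, C_2 ≅ Z^5.

The boundary map ∂_1: C_1 → C_0 sends each edge [p,q] (with p < q) to q − p. For instance
  ∂BD = D − B.
As a 8×13 matrix over Z this has rank 7, with invariant factors (1,1,1,1,1,1,1).

Boundary ∂_2: C_2 → C_1 maps a triangle to the signed sum of its edges. For instance
  ∂BJL = JL − BL + BJ,
  ∂AEL = EL − AL + AE.
The resulting 13×5 matrix has rank 5, and its Smith normal form has invariant factors (1,1,1,1,1).

From H_k ≅ ker(∂_k) / im(∂_{k+1}) we obtain:

  H_0: rank C_0 − rank ∂_1 = 8 − 7 = 1, and the invariant factors of ∂_1 are all 1, so H_0 = Z.
  H_1: rank ker ∂_1 − rank ∂_2 = (13 − 7) − 5 = 1, and the invariant factors of ∂_2 are all 1, so H_1 = Z.
  H_2: rank ker ∂_2 − rank ∂_3 = (5 − 5) − 0 = 0, and there is no ∂_3, so H_2 = 0.

H_0 ≅ Z,  H_1 ≅ Z,  H_2 = 0.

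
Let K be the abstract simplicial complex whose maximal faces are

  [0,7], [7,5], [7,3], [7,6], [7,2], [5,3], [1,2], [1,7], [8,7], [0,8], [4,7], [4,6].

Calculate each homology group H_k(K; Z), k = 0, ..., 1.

H_0 ≅ Z,  H_1 ≅ Z^4.

Fix the vertex order 0 < 1 < 2 < 3 < 4 < 5 < 6 < 7 < 8 and write every simplex with vertices in increasing order. Then dim K = 1 and the simplices of K are:

  0-simplices (9): [0], [1], [2], [3], [4], [5], [6], [7], [8]
  1-simplices (12): [0,7], [0,8], [1,2], [1,7], [2,7], [3,5], [3,7], [4,6], [4,7], [5,7], [6,7], [7,8]

giving chain groups C_0 ≅ Z^9, C_1 ≅ Z^12.

∂_1: C_1 → C_0 is given by ∂[p,q] = [q] − [p].
This gives a 9×12 integer matrix of rank 8; reducing to Smith normal form yields diagonal entries (1,1,1,1,1,1,1,1).

Computing H_k = (kernel of ∂_k) / (image of ∂_{k+1}):

  H_0: rank C_0 − rank ∂_1 = 9 − 8 = 1, and the invariant factors of ∂_1 are all 1, so H_0 = Z.
  H_1: rank ker ∂_1 − rank ∂_2 = (12 − 8) − 0 = 4, and there is no ∂_2, so H_1 = Z^4.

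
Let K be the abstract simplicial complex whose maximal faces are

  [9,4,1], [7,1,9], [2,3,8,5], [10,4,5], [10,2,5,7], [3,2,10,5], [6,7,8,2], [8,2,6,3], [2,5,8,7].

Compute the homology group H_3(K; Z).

K has 10 vertices, 24 edges, 20 triangles, 6 3-simplices.
rank ∂_3 = 6, rank ∂_4 = 0 ⇒ b_3 = 6 − 6 − 0 = 0. So H_3 = 0.

H_3 ≅ 0.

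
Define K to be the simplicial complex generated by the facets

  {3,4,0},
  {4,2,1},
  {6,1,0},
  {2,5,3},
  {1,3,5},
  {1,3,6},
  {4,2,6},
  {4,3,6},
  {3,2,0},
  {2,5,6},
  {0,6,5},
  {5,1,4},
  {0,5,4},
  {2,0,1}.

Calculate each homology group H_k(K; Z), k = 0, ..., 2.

Order the vertices as 0 < 1 < 2 < 3 < 4 < 5 < 6. Listing each simplex with vertices in this order, K has dimension 2 with simplices:

  0-simplices (7): [0], [1], [2], [3], [4], [5], [6]
  1-simplices (21): [0,1], [0,2], [0,3], [0,4], [0,5], [0,6], [1,2], [1,3], [1,4], [1,5], [1,6], [2,3], [2,4], [2,5], [2,6], [3,4], [3,5], [3,6], [4,5], [4,6], [5,6]
  2-simplices (14): [0,1,2], [0,1,6], [0,2,3], [0,3,4], [0,4,5], [0,5,6], [1,2,4], [1,3,5], [1,3,6], [1,4,5], [2,3,5], [2,4,6], [2,5,6], [3,4,6]

so the chain groups are C_0 ≅ Z^7, C_1 ≅ Z^21, C_2 ≅ Z^14.

Boundary ∂_1: C_1 → C_0 sends each edge [p,q] (with p < q) to q − p. For instance
  ∂[2,5] = [5] − [2].
This gives a 7×21 integer matrix of rank 6; reducing to Smith normal form yields diagonal entries (1,1,1,1,1,1).

∂_2: C_2 → C_1 sends each 2-simplex [p,q,r] to [q,r] − [p,r] + [p,q]. For instance
  ∂[1,2,4] = [2,4] − [1,4] + [1,2],
  ∂[2,5,6] = [5,6] − [2,6] + [2,5].
As a 21×14 matrix over Z this has rank 13, with invariant factors (1,1,1,1,1,1,1,1,1,1,1,1,1).

Computing H_k = (kernel of ∂_k) / (image of ∂_{k+1}):

  H_0: rank C_0 − rank ∂_1 = 7 − 6 = 1, and the invariant factors of ∂_1 are all 1, so H_0 ≅ Z.
  H_1: rank ker ∂_1 − rank ∂_2 = (21 − 6) − 13 = 2, and the invariant factors of ∂_2 are all 1, so H_1 ≅ Z^2.
  H_2: rank ker ∂_2 − rank ∂_3 = (14 − 13) − 0 = 1, and there is no ∂_3, so H_2 ≅ Z.

As a check, the Euler characteristic is 7 − 21 + 14 = 0, which agrees with 1 − 2 + 1 = 0.

H_0 = Z,  H_1 = Z^2,  H_2 = Z.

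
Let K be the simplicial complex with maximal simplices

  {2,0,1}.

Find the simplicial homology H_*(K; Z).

H_0 = Z,  H_1 = 0,  H_2 = 0.

Order the vertices as 0 < 1 < 2. Listing each simplex with vertices in this order, K has dimension 2 with simplices:

  0-simplices (3): [0], [1], [2]
  1-simplices (3): [0,1], [0,2], [1,2]
  2-simplices (1): [0,1,2]

giving chain groups C_0 ≅ Z^3, C_1 ≅ Z^3, C_2 ≅ Z^1.

The boundary map ∂_1: C_1 → C_0 sends each edge [p,q] (with p < q) to q − p.
This gives a 3×3 integer matrix of rank 2; reducing to Smith normal form yields diagonal entries (1,1).

The boundary map ∂_2: C_2 → C_1 acts by ∂[p,q,r] = [q,r] − [p,r] + [p,q]. For instance
  ∂[0,1,2] = [1,2] − [0,2] + [0,1].
As a 3×1 matrix over Z this has rank 1, with invariant factors (1).

Reading off H_k = ker ∂_k / im ∂_{k+1}:

  H_0: rank C_0 − rank ∂_1 = 3 − 2 = 1, and the invariant factors of ∂_1 are all 1, so H_0 = Z.
  H_1: rank ker ∂_1 − rank ∂_2 = (3 − 2) − 1 = 0, and the invariant factors of ∂_2 are all 1, so H_1 = 0.
  H_2: rank ker ∂_2 − rank ∂_3 = (1 − 1) − 0 = 0, and there is no ∂_3, so H_2 = 0.

As a check, the Euler characteristic is 3 − 3 + 1 = 1, which agrees with 1 − 0 + 0 = 1.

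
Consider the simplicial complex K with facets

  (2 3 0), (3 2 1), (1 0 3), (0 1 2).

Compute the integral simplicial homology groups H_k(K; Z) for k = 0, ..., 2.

Fix the vertex order 0 < 1 < 2 < 3 and write every simplex with vertices in increasing order. Then dim K = 2 and the simplices of K are:

  0-simplices (4): [0], [1], [2], [3]
  1-simplices (6): [0,1], [0,2], [0,3], [1,2], [1,3], [2,3]
  2-simplices (4): [0,1,2], [0,1,3], [0,2,3], [1,2,3]

so the chain groups are C_0 ≅ Z^4, C_1 ≅ Z^6, C_2 ≅ Z^4.

The boundary map ∂_1: C_1 → C_0 maps an edge to its endpoints' difference, ∂[p,q] = q − p.
This gives a 4×6 integer matrix of rank 3; reducing to Smith normal form yields diagonal entries (1,1,1).

Boundary ∂_2: C_2 → C_1 maps a triangle to the signed sum of its edges. For instance
  ∂[1,2,3] = [2,3] − [1,3] + [1,2],
  ∂[0,2,3] = [2,3] − [0,3] + [0,2].
The resulting 6×4 matrix has rank 3, and its Smith normal form has invariant factors (1,1,1).

Reading off H_k = ker ∂_k / im ∂_{k+1}:

  H_0: rank C_0 − rank ∂_1 = 4 − 3 = 1, and the invariant factors of ∂_1 are all 1, so H_0 ≅ Z.
  H_1: rank ker ∂_1 − rank ∂_2 = (6 − 3) − 3 = 0, and the invariant factors of ∂_2 are all 1, so H_1 ≅ 0.
  H_2: rank ker ∂_2 − rank ∂_3 = (4 − 3) − 0 = 1, and there is no ∂_3, so H_2 ≅ Z.

As a check, the Euler characteristic is 4 − 6 + 4 = 2, which agrees with 1 − 0 + 1 = 2.
(K is a triangulation of the 2-sphere S^2.)

H_0 = Z,  H_1 = 0,  H_2 = Z.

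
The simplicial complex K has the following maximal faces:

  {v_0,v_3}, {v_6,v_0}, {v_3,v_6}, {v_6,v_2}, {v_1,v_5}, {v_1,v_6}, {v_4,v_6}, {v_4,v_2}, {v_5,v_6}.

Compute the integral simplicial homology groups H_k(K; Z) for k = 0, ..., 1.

K has 7 vertices, 9 edges.
rank ∂_0 = 0, rank ∂_1 = 6 ⇒ b_0 = 7 − 0 − 6 = 1; all invariant factors of ∂_1 are 1 so no torsion. So H_0 ≅ Z.
rank ∂_1 = 6, rank ∂_2 = 0 ⇒ b_1 = 9 − 6 − 0 = 3. So H_1 ≅ Z^3.

H_0 ≅ Z,  H_1 ≅ Z^3.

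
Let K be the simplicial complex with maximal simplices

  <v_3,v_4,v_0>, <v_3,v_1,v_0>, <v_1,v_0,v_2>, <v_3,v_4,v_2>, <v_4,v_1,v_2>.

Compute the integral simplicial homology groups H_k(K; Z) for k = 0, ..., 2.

H_0 ≅ Z,  H_1 ≅ Z,  H_2 = 0.

K has 5 vertices, 10 edges, 5 triangles.
rank ∂_0 = 0, rank ∂_1 = 4 ⇒ b_0 = 5 − 0 − 4 = 1; all invariant factors of ∂_1 are 1 so no torsion. So H_0 ≅ Z.
rank ∂_1 = 4, rank ∂_2 = 5 ⇒ b_1 = 10 − 4 − 5 = 1; all invariant factors of ∂_2 are 1 so no torsion. So H_1 ≅ Z.
rank ∂_2 = 5, rank ∂_3 = 0 ⇒ b_2 = 5 − 5 − 0 = 0. So H_2 ≅ 0.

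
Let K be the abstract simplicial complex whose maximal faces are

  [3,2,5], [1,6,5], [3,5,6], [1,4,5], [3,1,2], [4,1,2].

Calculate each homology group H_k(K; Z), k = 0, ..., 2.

H_0 = Z,  H_1 = Z,  H_2 = 0.

Fix the vertex order 1 < 2 < 3 < 4 < 5 < 6 and write every simplex with vertices in increasing order. Then dim K = 2 and the simplices of K are:

  0-simplices (6): [1], [2], [3], [4], [5], [6]
  1-simplices (12): [1,2], [1,3], [1,4], [1,5], [1,6], [2,3], [2,4], [2,5], [3,5], [3,6], [4,5], [5,6]
  2-simplices (6): [1,2,3], [1,2,4], [1,4,5], [1,5,6], [2,3,5], [3,5,6]

Hence C_0 ≅ Z^6, C_1 ≅ Z^12, C_2 ≅ Z^6.

The boundary map ∂_1: C_1 → C_0 is given by ∂[p,q] = [q] − [p]. For instance
  ∂[1,2] = [2] − [1].
The 6×12 boundary matrix has rank 5 and Smith normal form diag(1,1,1,1,1).

Boundary ∂_2: C_2 → C_1 sends each 2-simplex [p,q,r] to [q,r] − [p,r] + [p,q]. For instance
  ∂[1,2,4] = [2,4] − [1,4] + [1,2],
  ∂[1,4,5] = [4,5] − [1,5] + [1,4].
As a 12×6 matrix over Z this has rank 6, with invariant factors (1,1,1,1,1,1).

Reading off H_k = ker ∂_k / im ∂_{k+1}:

  H_0: rank C_0 − rank ∂_1 = 6 − 5 = 1, and the invariant factors of ∂_1 are all 1, so H_0 ≅ Z.
  H_1: rank ker ∂_1 − rank ∂_2 = (12 − 5) − 6 = 1, and the invariant factors of ∂_2 are all 1, so H_1 ≅ Z.
  H_2: rank ker ∂_2 − rank ∂_3 = (6 − 6) − 0 = 0, and there is no ∂_3, so H_2 ≅ 0.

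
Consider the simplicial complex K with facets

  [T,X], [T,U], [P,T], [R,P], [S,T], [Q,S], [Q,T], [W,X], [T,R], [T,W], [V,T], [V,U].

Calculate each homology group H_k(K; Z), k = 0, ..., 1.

Fix the vertex order P < Q < R < S < T < U < V < W < X and write every simplex with vertices in increasing order. Then dim K = 1 and the simplices of K are:

  0-simplices (9): P, Q, R, S, T, U, V, W, X
  1-simplices (12): PR, PT, QS, QT, RT, ST, TU, TV, TW, TX, UV, WX

giving chain groups C_0 ≅ Z^9, C_1 ≅ Z^12.

The boundary map ∂_1: C_1 → C_0 is given by ∂[p,q] = [q] − [p].
As a 9×12 matrix over Z this has rank 8, with invariant factors (1,1,1,1,1,1,1,1).

Computing H_k = (kernel of ∂_k) / (image of ∂_{k+1}):

  H_0: rank C_0 − rank ∂_1 = 9 − 8 = 1, and the invariant factors of ∂_1 are all 1, so H_0 ≅ Z.
  H_1: rank ker ∂_1 − rank ∂_2 = (12 − 8) − 0 = 4, and there is no ∂_2, so H_1 ≅ Z^4.

H_0 = Z,  H_1 = Z^4.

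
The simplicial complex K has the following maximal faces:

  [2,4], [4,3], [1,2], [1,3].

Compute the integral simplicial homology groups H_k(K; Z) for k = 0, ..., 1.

H_0 = Z,  H_1 = Z.

Fix the vertex order 1 < 2 < 3 < 4 and write every simplex with vertices in increasing order. Then dim K = 1 and the simplices of K are:

  0-simplices (4): [1], [2], [3], [4]
  1-simplices (4): [1,2], [1,3], [2,4], [3,4]

giving chain groups C_0 ≅ Z^4, C_1 ≅ Z^4.

The boundary map ∂_1: C_1 → C_0 sends each edge [p,q] (with p < q) to q − p. For instance
  ∂[1,2] = [2] − [1].
This gives a 4×4 integer matrix of rank 3; reducing to Smith normal form yields diagonal entries (1,1,1).

Now H_k = ker ∂_k / im ∂_{k+1}, so:

  H_0: rank C_0 − rank ∂_1 = 4 − 3 = 1, and the invariant factors of ∂_1 are all 1, so H_0 ≅ Z.
  H_1: rank ker ∂_1 − rank ∂_2 = (4 − 3) − 0 = 1, and there is no ∂_2, so H_1 ≅ Z.

(K is a triangulation of the circle S^1.)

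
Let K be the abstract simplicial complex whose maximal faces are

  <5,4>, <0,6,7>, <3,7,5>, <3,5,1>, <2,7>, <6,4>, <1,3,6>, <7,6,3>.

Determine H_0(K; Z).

Take the total order 0 < 1 < 2 < 3 < 4 < 5 < 6 < 7 on the vertex set. Then K (dimension 2) consists of the simplices:

  0-simplices (8): [0], [1], [2], [3], [4], [5], [6], [7]
  1-simplices (13): [0,6], [0,7], [1,3], [1,5], [1,6], [2,7], [3,5], [3,6], [3,7], [4,5], [4,6], [5,7], [6,7]
  2-simplices (5): [0,6,7], [1,3,5], [1,3,6], [3,5,7], [3,6,7]

giving chain groups C_0 ≅ Z^8, C_1 ≅ Z^13, C_2 ≅ Z^5.

Boundary ∂_1: C_1 → C_0 maps an edge to its endpoints' difference, ∂[p,q] = q − p.
The resulting 8×13 matrix has rank 7, and its Smith normal form has invariant factors (1,1,1,1,1,1,1).

The boundary map ∂_2: C_2 → C_1 sends each 2-simplex [p,q,r] to [q,r] − [p,r] + [p,q]. For instance
  ∂[3,5,7] = [5,7] − [3,7] + [3,5],
  ∂[1,3,6] = [3,6] − [1,6] + [1,3].
This gives a 13×5 integer matrix of rank 5; reducing to Smith normal form yields diagonal entries (1,1,1,1,1).

Now H_k = ker ∂_k / im ∂_{k+1}, so:

  H_0: rank C_0 − rank ∂_1 = 8 − 7 = 1, and the invariant factors of ∂_1 are all 1, so H_0 ≅ Z.

H_0 = Z.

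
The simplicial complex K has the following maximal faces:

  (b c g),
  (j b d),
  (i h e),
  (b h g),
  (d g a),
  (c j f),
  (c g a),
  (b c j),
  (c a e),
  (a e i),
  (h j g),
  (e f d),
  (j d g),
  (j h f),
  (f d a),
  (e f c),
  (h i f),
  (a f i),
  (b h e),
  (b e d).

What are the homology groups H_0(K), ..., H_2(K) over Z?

We work with the vertex ordering a < b < c < d < e < f < g < h < i < j. The simplices of K, each written with vertices in increasing order, are:

  0-simplices (10): a, b, c, d, e, f, g, h, i, j
  1-simplices (30): ac, ad, ae, af, ag, ai, bc, bd, be, bg, bh, bj, ce, cf, cg, cj, de, df, dg, dj, ef, eh, ei, fh, fi, fj, gh, gj, hi, hj
  2-simplices (20): ace, acg, adf, adg, aei, afi, bcg, bcj, bde, bdj, beh, bgh, cef, cfj, def, dgj, ehi, fhi, fhj, ghj

so the chain groups are C_0 ≅ Z^10, C_1 ≅ Z^30, C_2 ≅ Z^20.

Boundary ∂_1: C_1 → C_0 sends each edge [p,q] (with p < q) to q − p.
As a 10×30 matrix over Z this has rank 9, with invariant factors (1,1,1,1,1,1,1,1,1).

The boundary map ∂_2: C_2 → C_1 acts by ∂[p,q,r] = [q,r] − [p,r] + [p,q]. For instance
  ∂adg = dg − ag + ad,
  ∂acg = cg − ag + ac.
The resulting 30×20 matrix has rank 20, and its Smith normal form has invariant factors (1,1,1,1,1,1,1,1,1,1,1,1,1,1,1,1,1,1,1,2).

From H_k ≅ ker(∂_k) / im(∂_{k+1}) we obtain:

  H_0: rank C_0 − rank ∂_1 = 10 − 9 = 1, and the invariant factors of ∂_1 are all 1, so H_0 ≅ Z.
  H_1: rank ker ∂_1 − rank ∂_2 = (30 − 9) − 20 = 1, and ∂_2 has invariant factor 2 > 1, so H_1 ≅ Z ⊕ Z_2.
  H_2: rank ker ∂_2 − rank ∂_3 = (20 − 20) − 0 = 0, and there is no ∂_3, so H_2 ≅ 0.

H_0 ≅ Z,  H_1 ≅ Z ⊕ Z_2,  H_2 = 0.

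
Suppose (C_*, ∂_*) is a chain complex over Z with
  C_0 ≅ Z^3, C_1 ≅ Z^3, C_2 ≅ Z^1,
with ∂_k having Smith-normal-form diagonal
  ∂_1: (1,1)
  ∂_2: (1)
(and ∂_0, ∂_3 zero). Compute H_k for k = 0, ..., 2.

H_0: b_0 = 3 − 0 − 2 = 1; torsion from ∂_1 factors > 1: none. So H_0 ≅ Z.
H_1: b_1 = 3 − 2 − 1 = 0; torsion from ∂_2 factors > 1: none. So H_1 ≅ 0.
H_2: b_2 = 1 − 1 − 0 = 0; torsion from ∂_3 factors > 1: none. So H_2 ≅ 0.

H_0 ≅ Z,  H_1 = 0,  H_2 = 0.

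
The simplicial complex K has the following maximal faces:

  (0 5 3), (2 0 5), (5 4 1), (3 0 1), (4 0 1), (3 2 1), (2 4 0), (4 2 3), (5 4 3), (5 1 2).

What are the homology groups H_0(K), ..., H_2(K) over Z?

Order the vertices as 0 < 1 < 2 < 3 < 4 < 5. Listing each simplex with vertices in this order, K has dimension 2 with simplices:

  0-simplices (6): [0], [1], [2], [3], [4], [5]
  1-simplices (15): [0,1], [0,2], [0,3], [0,4], [0,5], [1,2], [1,3], [1,4], [1,5], [2,3], [2,4], [2,5], [3,4], [3,5], [4,5]
  2-simplices (10): [0,1,3], [0,1,4], [0,2,4], [0,2,5], [0,3,5], [1,2,3], [1,2,5], [1,4,5], [2,3,4], [3,4,5]

so the chain groups are C_0 ≅ Z^6, C_1 ≅ Z^15, C_2 ≅ Z^10.

The boundary map ∂_1: C_1 → C_0 is given by ∂[p,q] = [q] − [p].
As a 6×15 matrix over Z this has rank 5, with invariant factors (1,1,1,1,1).

∂_2: C_2 → C_1 maps a triangle to the signed sum of its edges. For instance
  ∂[2,3,4] = [3,4] − [2,4] + [2,3],
  ∂[0,3,5] = [3,5] − [0,5] + [0,3].
The resulting 15×10 matrix has rank 10, and its Smith normal form has invariant factors (1,1,1,1,1,1,1,1,1,2).

From H_k ≅ ker(∂_k) / im(∂_{k+1}) we obtain:

  H_0: rank C_0 − rank ∂_1 = 6 − 5 = 1, and the invariant factors of ∂_1 are all 1, so H_0 = Z.
  H_1: rank ker ∂_1 − rank ∂_2 = (15 − 5) − 10 = 0, and ∂_2 has invariant factor 2 > 1, so H_1 = Z/2Z.
  H_2: rank ker ∂_2 − rank ∂_3 = (10 − 10) − 0 = 0, and there is no ∂_3, so H_2 = 0.

H_0 ≅ Z,  H_1 ≅ Z/2Z,  H_2 = 0.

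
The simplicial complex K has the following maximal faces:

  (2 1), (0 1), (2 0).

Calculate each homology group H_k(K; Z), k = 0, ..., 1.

We work with the vertex ordering 0 < 1 < 2. The simplices of K, each written with vertices in increasing order, are:

  0-simplices (3): [0], [1], [2]
  1-simplices (3): [0,1], [0,2], [1,2]

so the chain groups are C_0 ≅ Z^3, C_1 ≅ Z^3.

Boundary ∂_1: C_1 → C_0 sends each edge [p,q] (with p < q) to q − p. For instance
  ∂[0,1] = [1] − [0].
As a 3×3 matrix over Z this has rank 2, with invariant factors (1,1).

Now H_k = ker ∂_k / im ∂_{k+1}, so:

  H_0: rank C_0 − rank ∂_1 = 3 − 2 = 1, and the invariant factors of ∂_1 are all 1, so H_0 = Z.
  H_1: rank ker ∂_1 − rank ∂_2 = (3 − 2) − 0 = 1, and there is no ∂_2, so H_1 = Z.

(K is a triangulation of the circle S^1.)

H_0 ≅ Z,  H_1 ≅ Z.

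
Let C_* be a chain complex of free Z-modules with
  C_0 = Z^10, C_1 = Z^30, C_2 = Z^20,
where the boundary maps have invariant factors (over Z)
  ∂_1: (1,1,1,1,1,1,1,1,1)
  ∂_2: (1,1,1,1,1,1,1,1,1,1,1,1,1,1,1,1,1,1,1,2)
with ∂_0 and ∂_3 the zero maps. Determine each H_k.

H_0: b_0 = 10 − 0 − 9 = 1; torsion from ∂_1 factors > 1: none. So H_0 = Z.
H_1: b_1 = 30 − 9 − 20 = 1; torsion from ∂_2 factors > 1: [2]. So H_1 = Z ⊕ Z/2.
H_2: b_2 = 20 − 20 − 0 = 0; torsion from ∂_3 factors > 1: none. So H_2 = 0.

H_0 = Z,  H_1 = Z ⊕ Z/2,  H_2 = 0.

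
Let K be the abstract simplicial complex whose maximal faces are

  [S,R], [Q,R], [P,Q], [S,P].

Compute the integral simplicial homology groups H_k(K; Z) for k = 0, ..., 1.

Take the total order P < Q < R < S on the vertex set. Then K (dimension 1) consists of the simplices:

  0-simplices (4): P, Q, R, S
  1-simplices (4): PQ, PS, QR, RS

giving chain groups C_0 ≅ Z^4, C_1 ≅ Z^4.

The boundary map ∂_1: C_1 → C_0 maps an edge to its endpoints' difference, ∂[p,q] = q − p.
The 4×4 boundary matrix has rank 3 and Smith normal form diag(1,1,1).

Computing H_k = (kernel of ∂_k) / (image of ∂_{k+1}):

  H_0: rank C_0 − rank ∂_1 = 4 − 3 = 1, and the invariant factors of ∂_1 are all 1, so H_0 = Z.
  H_1: rank ker ∂_1 − rank ∂_2 = (4 − 3) − 0 = 1, and there is no ∂_2, so H_1 = Z.

(K is a triangulation of the circle S^1.)

H_0 ≅ Z,  H_1 ≅ Z.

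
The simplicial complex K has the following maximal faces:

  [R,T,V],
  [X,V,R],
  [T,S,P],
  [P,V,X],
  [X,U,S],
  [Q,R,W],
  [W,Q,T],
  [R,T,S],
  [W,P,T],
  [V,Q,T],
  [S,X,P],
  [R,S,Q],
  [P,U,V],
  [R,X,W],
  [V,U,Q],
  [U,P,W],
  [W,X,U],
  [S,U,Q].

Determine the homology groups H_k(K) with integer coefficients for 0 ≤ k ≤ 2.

Take the total order P < Q < R < S < T < U < V < W < X on the vertex set. Then K (dimension 2) consists of the simplices:

  0-simplices (9): P, Q, R, S, T, U, V, W, X
  1-simplices (27): PS, PT, PU, PV, PW, PX, QR, QS, QT, QU, QV, QW, RS, RT, RV, RW, RX, ST, SU, SX, TV, TW, UV, UW, UX, VX, WX
  2-simplices (18): PST, PSX, PTW, PUV, PUW, PVX, QRS, QRW, QSU, QTV, QTW, QUV, RST, RTV, RVX, RWX, SUX, UWX

Hence C_0 ≅ Z^9, C_1 ≅ Z^27, C_2 ≅ Z^18.

The boundary map ∂_1: C_1 → C_0 maps an edge to its endpoints' difference, ∂[p,q] = q − p. For instance
  ∂RV = V − R.
This gives a 9×27 integer matrix of rank 8; reducing to Smith normal form yields diagonal entries (1,1,1,1,1,1,1,1).

The boundary map ∂_2: C_2 → C_1 maps a triangle to the signed sum of its edges. For instance
  ∂SUX = UX − SX + SU,
  ∂PSX = SX − PX + PS.
The resulting 27×18 matrix has rank 18, and its Smith normal form has invariant factors (1,1,1,1,1,1,1,1,1,1,1,1,1,1,1,1,1,2).

Now H_k = ker ∂_k / im ∂_{k+1}, so:

  H_0: rank C_0 − rank ∂_1 = 9 − 8 = 1, and the invariant factors of ∂_1 are all 1, so H_0 = Z.
  H_1: rank ker ∂_1 − rank ∂_2 = (27 − 8) − 18 = 1, and ∂_2 has invariant factor 2 > 1, so H_1 = Z ⊕ Z/2.
  H_2: rank ker ∂_2 − rank ∂_3 = (18 − 18) − 0 = 0, and there is no ∂_3, so H_2 = 0.

H_0 ≅ Z,  H_1 ≅ Z ⊕ Z/2,  H_2 = 0.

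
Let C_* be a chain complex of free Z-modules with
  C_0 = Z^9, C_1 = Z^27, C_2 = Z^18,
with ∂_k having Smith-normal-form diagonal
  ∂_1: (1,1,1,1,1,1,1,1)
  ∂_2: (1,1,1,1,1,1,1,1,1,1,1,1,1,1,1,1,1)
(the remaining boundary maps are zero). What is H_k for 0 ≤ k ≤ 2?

H_0: b_0 = 9 − 0 − 8 = 1; torsion from ∂_1 factors > 1: none. So H_0 = Z.
H_1: b_1 = 27 − 8 − 17 = 2; torsion from ∂_2 factors > 1: none. So H_1 = Z^2.
H_2: b_2 = 18 − 17 − 0 = 1; torsion from ∂_3 factors > 1: none. So H_2 = Z.

H_0 = Z,  H_1 = Z^2,  H_2 = Z.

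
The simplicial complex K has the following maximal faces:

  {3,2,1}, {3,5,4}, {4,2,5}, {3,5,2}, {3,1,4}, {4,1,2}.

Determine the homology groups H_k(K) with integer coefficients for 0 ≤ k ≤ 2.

H_0 ≅ Z,  H_1 = 0,  H_2 ≅ Z.

We work with the vertex ordering 1 < 2 < 3 < 4 < 5. The simplices of K, each written with vertices in increasing order, are:

  0-simplices (5): [1], [2], [3], [4], [5]
  1-simplices (9): [1,2], [1,3], [1,4], [2,3], [2,4], [2,5], [3,4], [3,5], [4,5]
  2-simplices (6): [1,2,3], [1,2,4], [1,3,4], [2,3,5], [2,4,5], [3,4,5]

Hence C_0 ≅ Z^5, C_1 ≅ Z^9, C_2 ≅ Z^6.

The boundary map ∂_1: C_1 → C_0 is given by ∂[p,q] = [q] − [p].
The resulting 5×9 matrix has rank 4, and its Smith normal form has invariant factors (1,1,1,1).

∂_2: C_2 → C_1 maps a triangle to the signed sum of its edges. For instance
  ∂[3,4,5] = [4,5] − [3,5] + [3,4],
  ∂[1,2,4] = [2,4] − [1,4] + [1,2].
As a 9×6 matrix over Z this has rank 5, with invariant factors (1,1,1,1,1).

From H_k ≅ ker(∂_k) / im(∂_{k+1}) we obtain:

  H_0: rank C_0 − rank ∂_1 = 5 − 4 = 1, and the invariant factors of ∂_1 are all 1, so H_0 ≅ Z.
  H_1: rank ker ∂_1 − rank ∂_2 = (9 − 4) − 5 = 0, and the invariant factors of ∂_2 are all 1, so H_1 ≅ 0.
  H_2: rank ker ∂_2 − rank ∂_3 = (6 − 5) − 0 = 1, and there is no ∂_3, so H_2 ≅ Z.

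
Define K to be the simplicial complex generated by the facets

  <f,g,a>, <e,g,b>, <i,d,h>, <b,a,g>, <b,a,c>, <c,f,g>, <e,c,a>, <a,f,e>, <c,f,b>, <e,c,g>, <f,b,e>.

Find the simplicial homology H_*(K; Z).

K has 9 vertices, 18 edges, 11 triangles.
rank ∂_0 = 0, rank ∂_1 = 7 ⇒ b_0 = 9 − 0 − 7 = 2; all invariant factors of ∂_1 are 1 so no torsion. So H_0 = Z^2.
rank ∂_1 = 7, rank ∂_2 = 11 ⇒ b_1 = 18 − 7 − 11 = 0; ∂_2 has invariant factor(s) [2] giving torsion. So H_1 = Z/2.
rank ∂_2 = 11, rank ∂_3 = 0 ⇒ b_2 = 11 − 11 − 0 = 0. So H_2 = 0.

H_0 ≅ Z^2,  H_1 ≅ Z/2,  H_2 = 0.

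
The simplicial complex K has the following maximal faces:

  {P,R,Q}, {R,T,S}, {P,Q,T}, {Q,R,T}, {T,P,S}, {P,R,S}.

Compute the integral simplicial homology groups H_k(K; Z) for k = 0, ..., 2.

Order the vertices as P < Q < R < S < T. Listing each simplex with vertices in this order, K has dimension 2 with simplices:

  0-simplices (5): P, Q, R, S, T
  1-simplices (9): PQ, PR, PS, PT, QR, QT, RS, RT, ST
  2-simplices (6): PQR, PQT, PRS, PST, QRT, RST

giving chain groups C_0 ≅ Z^5, C_1 ≅ Z^9, C_2 ≅ Z^6.

Boundary ∂_1: C_1 → C_0 maps an edge to its endpoints' difference, ∂[p,q] = q − p. For instance
  ∂PS = S − P.
The resulting 5×9 matrix has rank 4, and its Smith normal form has invariant factors (1,1,1,1).

The boundary map ∂_2: C_2 → C_1 acts by ∂[p,q,r] = [q,r] − [p,r] + [p,q]. For instance
  ∂RST = ST − RT + RS,
  ∂PQT = QT − PT + PQ.
The resulting 9×6 matrix has rank 5, and its Smith normal form has invariant factors (1,1,1,1,1).

Computing H_k = (kernel of ∂_k) / (image of ∂_{k+1}):

  H_0: rank C_0 − rank ∂_1 = 5 − 4 = 1, and the invariant factors of ∂_1 are all 1, so H_0 = Z.
  H_1: rank ker ∂_1 − rank ∂_2 = (9 − 4) − 5 = 0, and the invariant factors of ∂_2 are all 1, so H_1 = 0.
  H_2: rank ker ∂_2 − rank ∂_3 = (6 − 5) − 0 = 1, and there is no ∂_3, so H_2 = Z.

H_0 ≅ Z,  H_1 = 0,  H_2 ≅ Z.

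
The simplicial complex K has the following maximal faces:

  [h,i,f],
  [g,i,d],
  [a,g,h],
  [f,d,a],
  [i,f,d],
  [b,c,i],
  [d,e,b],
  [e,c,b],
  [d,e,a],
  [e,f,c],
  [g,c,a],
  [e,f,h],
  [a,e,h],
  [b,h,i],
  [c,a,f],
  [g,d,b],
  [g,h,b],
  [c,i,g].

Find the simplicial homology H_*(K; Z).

H_0 ≅ Z,  H_1 ≅ Z ⊕ Z/2,  H_2 = 0.

Order the vertices as a < b < c < d < e < f < g < h < i. Listing each simplex with vertices in this order, K has dimension 2 with simplices:

  0-simplices (9): a, b, c, d, e, f, g, h, i
  1-simplices (27): ac, ad, ae, af, ag, ah, bc, bd, be, bg, bh, bi, ce, cf, cg, ci, de, df, dg, di, ef, eh, fh, fi, gh, gi, hi
  2-simplices (18): acf, acg, ade, adf, aeh, agh, bce, bci, bde, bdg, bgh, bhi, cef, cgi, dfi, dgi, efh, fhi

so the chain groups are C_0 ≅ Z^9, C_1 ≅ Z^27, C_2 ≅ Z^18.

∂_1: C_1 → C_0 sends each edge [p,q] (with p < q) to q − p. For instance
  ∂cg = g − c.
This gives a 9×27 integer matrix of rank 8; reducing to Smith normal form yields diagonal entries (1,1,1,1,1,1,1,1).

The boundary map ∂_2: C_2 → C_1 sends each 2-simplex [p,q,r] to [q,r] − [p,r] + [p,q]. For instance
  ∂bci = ci − bi + bc,
  ∂dgi = gi − di + dg.
As a 27×18 matrix over Z this has rank 18, with invariant factors (1,1,1,1,1,1,1,1,1,1,1,1,1,1,1,1,1,2).

Computing H_k = (kernel of ∂_k) / (image of ∂_{k+1}):

  H_0: rank C_0 − rank ∂_1 = 9 − 8 = 1, and the invariant factors of ∂_1 are all 1, so H_0 ≅ Z.
  H_1: rank ker ∂_1 − rank ∂_2 = (27 − 8) − 18 = 1, and ∂_2 has invariant factor 2 > 1, so H_1 ≅ Z ⊕ Z/2.
  H_2: rank ker ∂_2 − rank ∂_3 = (18 − 18) − 0 = 0, and there is no ∂_3, so H_2 ≅ 0.

As a check, the Euler characteristic is 9 − 27 + 18 = 0, which agrees with 1 − 1 + 0 = 0.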